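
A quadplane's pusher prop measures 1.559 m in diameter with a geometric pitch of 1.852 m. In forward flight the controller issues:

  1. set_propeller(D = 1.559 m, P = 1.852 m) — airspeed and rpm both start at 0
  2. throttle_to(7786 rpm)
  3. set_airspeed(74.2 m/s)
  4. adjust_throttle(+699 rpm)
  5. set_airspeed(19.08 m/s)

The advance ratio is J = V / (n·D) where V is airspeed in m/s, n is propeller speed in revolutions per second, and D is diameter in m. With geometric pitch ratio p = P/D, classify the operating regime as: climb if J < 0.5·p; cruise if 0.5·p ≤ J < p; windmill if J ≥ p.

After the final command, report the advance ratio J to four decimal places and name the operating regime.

J = 0.0865, regime = climb

set_propeller: D = 1.559 m, P = 1.852 m (p = P/D = 1.187941); state ← (V=0, rpm=0)
throttle_to(7786): rpm ← 7786
set_airspeed(74.2): V ← 74.2 m/s
adjust_throttle(+699): rpm ← 7786 +699 = 8485
set_airspeed(19.08): V ← 19.08 m/s
final state: V = 19.08 m/s, rpm = 8485 → n = rpm/60 = 141.416667 rev/s
J = V / (n·D) = 19.08 / (141.416667 × 1.559) = 0.086543
regime bands: climb J<0.5940 | cruise [0.5940, 1.1879) | windmill J≥1.1879
J = 0.0865 → climb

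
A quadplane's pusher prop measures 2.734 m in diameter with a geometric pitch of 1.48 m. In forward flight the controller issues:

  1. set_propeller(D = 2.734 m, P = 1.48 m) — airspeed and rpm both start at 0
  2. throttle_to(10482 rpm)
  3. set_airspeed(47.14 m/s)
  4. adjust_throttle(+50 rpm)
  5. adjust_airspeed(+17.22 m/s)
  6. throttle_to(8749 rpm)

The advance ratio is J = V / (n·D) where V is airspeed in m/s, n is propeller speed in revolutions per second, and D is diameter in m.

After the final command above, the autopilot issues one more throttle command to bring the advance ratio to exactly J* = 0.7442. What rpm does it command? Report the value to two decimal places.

set_propeller: D = 2.734 m, P = 1.48 m (p = P/D = 0.541331); state ← (V=0, rpm=0)
throttle_to(10482): rpm ← 10482
set_airspeed(47.14): V ← 47.14 m/s
adjust_throttle(+50): rpm ← 10482 +50 = 10532
adjust_airspeed(+17.22): V ← 47.14 +17.22 = 64.36 m/s
throttle_to(8749): rpm ← 8749
final state: V = 64.36 m/s, rpm = 8749 → n = rpm/60 = 145.816667 rev/s
target J* = 0.7442; solve J* = V/(n·D) for n: n = V/(J*·D) = 64.36/(0.7442 × 2.734) = 31.632088 rev/s
rpm = 60·n = 1897.925277

rpm = 1897.93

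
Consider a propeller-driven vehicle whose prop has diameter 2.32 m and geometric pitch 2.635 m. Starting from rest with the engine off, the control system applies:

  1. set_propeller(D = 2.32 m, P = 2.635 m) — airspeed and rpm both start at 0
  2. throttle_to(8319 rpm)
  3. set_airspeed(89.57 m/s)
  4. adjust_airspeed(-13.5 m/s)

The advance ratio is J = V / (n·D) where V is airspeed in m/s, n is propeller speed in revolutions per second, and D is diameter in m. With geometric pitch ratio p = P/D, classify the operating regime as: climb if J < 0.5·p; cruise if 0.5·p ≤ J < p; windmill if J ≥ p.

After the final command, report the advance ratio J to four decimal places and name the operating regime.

J = 0.2365, regime = climb

set_propeller: D = 2.32 m, P = 2.635 m (p = P/D = 1.135776); state ← (V=0, rpm=0)
throttle_to(8319): rpm ← 8319
set_airspeed(89.57): V ← 89.57 m/s
adjust_airspeed(-13.5): V ← 89.57 -13.5 = 76.07 m/s
final state: V = 76.07 m/s, rpm = 8319 → n = rpm/60 = 138.650000 rev/s
J = V / (n·D) = 76.07 / (138.650000 × 2.32) = 0.236486
regime bands: climb J<0.5679 | cruise [0.5679, 1.1358) | windmill J≥1.1358
J = 0.2365 → climb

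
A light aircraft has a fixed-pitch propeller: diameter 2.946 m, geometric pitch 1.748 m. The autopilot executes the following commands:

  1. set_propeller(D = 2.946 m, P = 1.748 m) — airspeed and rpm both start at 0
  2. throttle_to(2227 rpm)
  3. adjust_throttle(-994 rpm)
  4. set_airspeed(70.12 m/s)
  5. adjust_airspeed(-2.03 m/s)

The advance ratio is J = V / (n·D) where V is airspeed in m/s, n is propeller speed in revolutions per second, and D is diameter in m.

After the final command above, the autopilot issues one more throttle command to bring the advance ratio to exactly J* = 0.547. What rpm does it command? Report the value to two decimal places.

rpm = 2535.21

set_propeller: D = 2.946 m, P = 1.748 m (p = P/D = 0.593347); state ← (V=0, rpm=0)
throttle_to(2227): rpm ← 2227
adjust_throttle(-994): rpm ← 2227 -994 = 1233
set_airspeed(70.12): V ← 70.12 m/s
adjust_airspeed(-2.03): V ← 70.12 -2.03 = 68.09 m/s
final state: V = 68.09 m/s, rpm = 1233 → n = rpm/60 = 20.550000 rev/s
target J* = 0.547; solve J* = V/(n·D) for n: n = V/(J*·D) = 68.09/(0.547 × 2.946) = 42.253556 rev/s
rpm = 60·n = 2535.213365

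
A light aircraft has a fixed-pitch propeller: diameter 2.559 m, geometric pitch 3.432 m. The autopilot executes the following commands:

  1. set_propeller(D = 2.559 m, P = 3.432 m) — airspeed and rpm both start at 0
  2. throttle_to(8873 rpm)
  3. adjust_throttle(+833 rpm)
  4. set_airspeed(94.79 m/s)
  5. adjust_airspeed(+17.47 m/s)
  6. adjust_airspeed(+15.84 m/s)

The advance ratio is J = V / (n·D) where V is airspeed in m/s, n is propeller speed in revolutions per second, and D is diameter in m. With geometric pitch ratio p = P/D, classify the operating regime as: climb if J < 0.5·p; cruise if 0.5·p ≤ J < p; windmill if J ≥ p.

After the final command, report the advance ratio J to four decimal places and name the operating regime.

J = 0.3094, regime = climb

set_propeller: D = 2.559 m, P = 3.432 m (p = P/D = 1.341149); state ← (V=0, rpm=0)
throttle_to(8873): rpm ← 8873
adjust_throttle(+833): rpm ← 8873 +833 = 9706
set_airspeed(94.79): V ← 94.79 m/s
adjust_airspeed(+17.47): V ← 94.79 +17.47 = 112.26 m/s
adjust_airspeed(+15.84): V ← 112.26 +15.84 = 128.1 m/s
final state: V = 128.1 m/s, rpm = 9706 → n = rpm/60 = 161.766667 rev/s
J = V / (n·D) = 128.1 / (161.766667 × 2.559) = 0.309450
regime bands: climb J<0.6706 | cruise [0.6706, 1.3411) | windmill J≥1.3411
J = 0.3094 → climb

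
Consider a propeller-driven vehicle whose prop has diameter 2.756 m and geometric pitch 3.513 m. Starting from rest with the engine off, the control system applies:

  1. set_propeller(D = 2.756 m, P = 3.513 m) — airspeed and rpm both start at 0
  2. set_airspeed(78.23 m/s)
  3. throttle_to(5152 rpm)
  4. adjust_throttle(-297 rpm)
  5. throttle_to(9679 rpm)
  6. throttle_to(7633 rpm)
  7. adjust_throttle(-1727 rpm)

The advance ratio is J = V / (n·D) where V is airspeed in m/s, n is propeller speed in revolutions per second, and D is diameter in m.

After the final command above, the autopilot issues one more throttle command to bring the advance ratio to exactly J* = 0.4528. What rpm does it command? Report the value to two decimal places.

set_propeller: D = 2.756 m, P = 3.513 m (p = P/D = 1.274673); state ← (V=0, rpm=0)
set_airspeed(78.23): V ← 78.23 m/s
throttle_to(5152): rpm ← 5152
adjust_throttle(-297): rpm ← 5152 -297 = 4855
throttle_to(9679): rpm ← 9679
throttle_to(7633): rpm ← 7633
adjust_throttle(-1727): rpm ← 7633 -1727 = 5906
final state: V = 78.23 m/s, rpm = 5906 → n = rpm/60 = 98.433333 rev/s
target J* = 0.4528; solve J* = V/(n·D) for n: n = V/(J*·D) = 78.23/(0.4528 × 2.756) = 62.688474 rev/s
rpm = 60·n = 3761.308446

rpm = 3761.31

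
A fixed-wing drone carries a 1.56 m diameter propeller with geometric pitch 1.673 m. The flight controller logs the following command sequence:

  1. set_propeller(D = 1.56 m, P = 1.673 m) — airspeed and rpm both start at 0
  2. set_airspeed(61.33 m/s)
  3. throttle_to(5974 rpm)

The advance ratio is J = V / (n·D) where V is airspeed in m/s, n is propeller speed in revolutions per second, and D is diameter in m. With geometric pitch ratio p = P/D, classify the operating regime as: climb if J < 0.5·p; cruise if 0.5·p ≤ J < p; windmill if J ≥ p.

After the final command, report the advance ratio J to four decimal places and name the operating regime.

J = 0.3949, regime = climb

set_propeller: D = 1.56 m, P = 1.673 m (p = P/D = 1.072436); state ← (V=0, rpm=0)
set_airspeed(61.33): V ← 61.33 m/s
throttle_to(5974): rpm ← 5974
final state: V = 61.33 m/s, rpm = 5974 → n = rpm/60 = 99.566667 rev/s
J = V / (n·D) = 61.33 / (99.566667 × 1.56) = 0.394852
regime bands: climb J<0.5362 | cruise [0.5362, 1.0724) | windmill J≥1.0724
J = 0.3949 → climb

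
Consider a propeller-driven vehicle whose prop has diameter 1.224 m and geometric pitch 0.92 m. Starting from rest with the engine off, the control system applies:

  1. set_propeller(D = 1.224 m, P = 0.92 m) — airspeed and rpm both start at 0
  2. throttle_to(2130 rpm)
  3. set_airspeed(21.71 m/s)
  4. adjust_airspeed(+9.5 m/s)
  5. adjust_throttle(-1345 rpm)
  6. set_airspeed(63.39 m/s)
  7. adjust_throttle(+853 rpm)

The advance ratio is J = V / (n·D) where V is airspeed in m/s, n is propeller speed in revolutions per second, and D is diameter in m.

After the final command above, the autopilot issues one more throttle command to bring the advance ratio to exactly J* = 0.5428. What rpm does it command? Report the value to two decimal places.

rpm = 5724.67

set_propeller: D = 1.224 m, P = 0.92 m (p = P/D = 0.751634); state ← (V=0, rpm=0)
throttle_to(2130): rpm ← 2130
set_airspeed(21.71): V ← 21.71 m/s
adjust_airspeed(+9.5): V ← 21.71 +9.5 = 31.21 m/s
adjust_throttle(-1345): rpm ← 2130 -1345 = 785
set_airspeed(63.39): V ← 63.39 m/s
adjust_throttle(+853): rpm ← 785 +853 = 1638
final state: V = 63.39 m/s, rpm = 1638 → n = rpm/60 = 27.300000 rev/s
target J* = 0.5428; solve J* = V/(n·D) for n: n = V/(J*·D) = 63.39/(0.5428 × 1.224) = 95.411230 rev/s
rpm = 60·n = 5724.673805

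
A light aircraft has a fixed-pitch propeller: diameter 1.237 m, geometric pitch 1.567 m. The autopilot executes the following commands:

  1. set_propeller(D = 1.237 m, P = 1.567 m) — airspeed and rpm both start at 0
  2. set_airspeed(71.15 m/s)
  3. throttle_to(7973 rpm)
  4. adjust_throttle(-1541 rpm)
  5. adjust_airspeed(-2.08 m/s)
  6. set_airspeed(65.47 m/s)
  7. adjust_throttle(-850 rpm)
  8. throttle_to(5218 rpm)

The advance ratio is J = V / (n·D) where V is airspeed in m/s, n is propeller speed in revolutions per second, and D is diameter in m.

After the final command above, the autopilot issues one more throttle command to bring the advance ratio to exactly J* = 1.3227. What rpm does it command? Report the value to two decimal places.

rpm = 2400.84

set_propeller: D = 1.237 m, P = 1.567 m (p = P/D = 1.266774); state ← (V=0, rpm=0)
set_airspeed(71.15): V ← 71.15 m/s
throttle_to(7973): rpm ← 7973
adjust_throttle(-1541): rpm ← 7973 -1541 = 6432
adjust_airspeed(-2.08): V ← 71.15 -2.08 = 69.07 m/s
set_airspeed(65.47): V ← 65.47 m/s
adjust_throttle(-850): rpm ← 6432 -850 = 5582
throttle_to(5218): rpm ← 5218
final state: V = 65.47 m/s, rpm = 5218 → n = rpm/60 = 86.966667 rev/s
target J* = 1.3227; solve J* = V/(n·D) for n: n = V/(J*·D) = 65.47/(1.3227 × 1.237) = 40.013937 rev/s
rpm = 60·n = 2400.836241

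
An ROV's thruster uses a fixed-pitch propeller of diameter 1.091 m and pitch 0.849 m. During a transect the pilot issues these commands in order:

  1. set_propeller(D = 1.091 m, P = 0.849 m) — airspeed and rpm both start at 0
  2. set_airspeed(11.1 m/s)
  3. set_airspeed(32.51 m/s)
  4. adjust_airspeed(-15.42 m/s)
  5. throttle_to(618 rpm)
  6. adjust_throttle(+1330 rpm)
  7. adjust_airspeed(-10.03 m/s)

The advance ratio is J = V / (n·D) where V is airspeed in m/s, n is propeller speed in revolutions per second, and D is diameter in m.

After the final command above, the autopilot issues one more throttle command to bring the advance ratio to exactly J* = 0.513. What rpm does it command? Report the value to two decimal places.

set_propeller: D = 1.091 m, P = 0.849 m (p = P/D = 0.778185); state ← (V=0, rpm=0)
set_airspeed(11.1): V ← 11.1 m/s
set_airspeed(32.51): V ← 32.51 m/s
adjust_airspeed(-15.42): V ← 32.51 -15.42 = 17.09 m/s
throttle_to(618): rpm ← 618
adjust_throttle(+1330): rpm ← 618 +1330 = 1948
adjust_airspeed(-10.03): V ← 17.09 -10.03 = 7.06 m/s
final state: V = 7.06 m/s, rpm = 1948 → n = rpm/60 = 32.466667 rev/s
target J* = 0.513; solve J* = V/(n·D) for n: n = V/(J*·D) = 7.06/(0.513 × 1.091) = 12.614283 rev/s
rpm = 60·n = 756.857007

rpm = 756.86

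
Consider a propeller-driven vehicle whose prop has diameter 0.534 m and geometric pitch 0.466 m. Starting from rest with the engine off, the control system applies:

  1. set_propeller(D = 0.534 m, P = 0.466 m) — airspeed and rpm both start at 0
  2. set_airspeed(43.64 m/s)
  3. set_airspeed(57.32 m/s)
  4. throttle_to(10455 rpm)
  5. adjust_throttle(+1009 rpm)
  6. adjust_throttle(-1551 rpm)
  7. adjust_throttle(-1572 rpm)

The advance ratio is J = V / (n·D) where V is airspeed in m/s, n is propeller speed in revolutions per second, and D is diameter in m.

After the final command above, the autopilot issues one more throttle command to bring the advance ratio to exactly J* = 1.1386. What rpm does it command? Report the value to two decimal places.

set_propeller: D = 0.534 m, P = 0.466 m (p = P/D = 0.872659); state ← (V=0, rpm=0)
set_airspeed(43.64): V ← 43.64 m/s
set_airspeed(57.32): V ← 57.32 m/s
throttle_to(10455): rpm ← 10455
adjust_throttle(+1009): rpm ← 10455 +1009 = 11464
adjust_throttle(-1551): rpm ← 11464 -1551 = 9913
adjust_throttle(-1572): rpm ← 9913 -1572 = 8341
final state: V = 57.32 m/s, rpm = 8341 → n = rpm/60 = 139.016667 rev/s
target J* = 1.1386; solve J* = V/(n·D) for n: n = V/(J*·D) = 57.32/(1.1386 × 0.534) = 94.274393 rev/s
rpm = 60·n = 5656.463585

rpm = 5656.46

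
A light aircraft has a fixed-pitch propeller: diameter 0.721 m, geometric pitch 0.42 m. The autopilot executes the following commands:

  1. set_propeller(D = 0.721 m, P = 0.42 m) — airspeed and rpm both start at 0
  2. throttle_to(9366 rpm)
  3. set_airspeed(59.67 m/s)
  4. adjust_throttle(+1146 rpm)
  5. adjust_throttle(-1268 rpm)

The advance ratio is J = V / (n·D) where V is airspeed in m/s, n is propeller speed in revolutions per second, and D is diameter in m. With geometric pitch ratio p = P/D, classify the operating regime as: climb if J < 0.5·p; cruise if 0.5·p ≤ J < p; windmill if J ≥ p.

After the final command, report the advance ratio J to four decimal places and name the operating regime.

set_propeller: D = 0.721 m, P = 0.42 m (p = P/D = 0.582524); state ← (V=0, rpm=0)
throttle_to(9366): rpm ← 9366
set_airspeed(59.67): V ← 59.67 m/s
adjust_throttle(+1146): rpm ← 9366 +1146 = 10512
adjust_throttle(-1268): rpm ← 10512 -1268 = 9244
final state: V = 59.67 m/s, rpm = 9244 → n = rpm/60 = 154.066667 rev/s
J = V / (n·D) = 59.67 / (154.066667 × 0.721) = 0.537170
regime bands: climb J<0.2913 | cruise [0.2913, 0.5825) | windmill J≥0.5825
J = 0.5372 → cruise

J = 0.5372, regime = cruise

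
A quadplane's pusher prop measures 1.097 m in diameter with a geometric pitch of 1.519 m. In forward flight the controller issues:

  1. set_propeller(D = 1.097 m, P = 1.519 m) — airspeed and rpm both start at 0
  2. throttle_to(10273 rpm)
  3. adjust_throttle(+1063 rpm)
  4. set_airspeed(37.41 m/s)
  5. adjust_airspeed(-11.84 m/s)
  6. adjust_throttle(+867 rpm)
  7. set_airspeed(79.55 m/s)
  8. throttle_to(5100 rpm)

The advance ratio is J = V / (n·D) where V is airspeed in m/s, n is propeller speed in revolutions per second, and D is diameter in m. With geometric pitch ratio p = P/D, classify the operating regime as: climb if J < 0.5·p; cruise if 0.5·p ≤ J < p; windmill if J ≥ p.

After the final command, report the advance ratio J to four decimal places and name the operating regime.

J = 0.8531, regime = cruise

set_propeller: D = 1.097 m, P = 1.519 m (p = P/D = 1.384686); state ← (V=0, rpm=0)
throttle_to(10273): rpm ← 10273
adjust_throttle(+1063): rpm ← 10273 +1063 = 11336
set_airspeed(37.41): V ← 37.41 m/s
adjust_airspeed(-11.84): V ← 37.41 -11.84 = 25.57 m/s
adjust_throttle(+867): rpm ← 11336 +867 = 12203
set_airspeed(79.55): V ← 79.55 m/s
throttle_to(5100): rpm ← 5100
final state: V = 79.55 m/s, rpm = 5100 → n = rpm/60 = 85.000000 rev/s
J = V / (n·D) = 79.55 / (85.000000 × 1.097) = 0.853129
regime bands: climb J<0.6923 | cruise [0.6923, 1.3847) | windmill J≥1.3847
J = 0.8531 → cruise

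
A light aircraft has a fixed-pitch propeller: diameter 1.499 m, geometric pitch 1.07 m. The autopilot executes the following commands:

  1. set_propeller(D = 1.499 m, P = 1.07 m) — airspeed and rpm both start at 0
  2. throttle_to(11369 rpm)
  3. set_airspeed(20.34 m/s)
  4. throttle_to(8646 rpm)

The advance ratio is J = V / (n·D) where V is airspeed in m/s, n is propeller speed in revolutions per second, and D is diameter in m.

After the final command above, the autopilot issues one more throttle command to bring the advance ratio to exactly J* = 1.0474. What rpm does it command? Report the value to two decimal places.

set_propeller: D = 1.499 m, P = 1.07 m (p = P/D = 0.713809); state ← (V=0, rpm=0)
throttle_to(11369): rpm ← 11369
set_airspeed(20.34): V ← 20.34 m/s
throttle_to(8646): rpm ← 8646
final state: V = 20.34 m/s, rpm = 8646 → n = rpm/60 = 144.100000 rev/s
target J* = 1.0474; solve J* = V/(n·D) for n: n = V/(J*·D) = 20.34/(1.0474 × 1.499) = 12.954980 rev/s
rpm = 60·n = 777.298799

rpm = 777.30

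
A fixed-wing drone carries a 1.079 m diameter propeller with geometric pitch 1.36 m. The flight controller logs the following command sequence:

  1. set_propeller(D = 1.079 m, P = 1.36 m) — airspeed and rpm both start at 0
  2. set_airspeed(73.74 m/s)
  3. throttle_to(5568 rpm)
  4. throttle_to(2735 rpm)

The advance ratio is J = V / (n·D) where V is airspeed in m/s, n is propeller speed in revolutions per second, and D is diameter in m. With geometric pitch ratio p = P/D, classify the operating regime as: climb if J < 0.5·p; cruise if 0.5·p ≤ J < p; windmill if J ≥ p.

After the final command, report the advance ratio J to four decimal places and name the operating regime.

J = 1.4993, regime = windmill

set_propeller: D = 1.079 m, P = 1.36 m (p = P/D = 1.260426); state ← (V=0, rpm=0)
set_airspeed(73.74): V ← 73.74 m/s
throttle_to(5568): rpm ← 5568
throttle_to(2735): rpm ← 2735
final state: V = 73.74 m/s, rpm = 2735 → n = rpm/60 = 45.583333 rev/s
J = V / (n·D) = 73.74 / (45.583333 × 1.079) = 1.499255
regime bands: climb J<0.6302 | cruise [0.6302, 1.2604) | windmill J≥1.2604
J = 1.4993 → windmill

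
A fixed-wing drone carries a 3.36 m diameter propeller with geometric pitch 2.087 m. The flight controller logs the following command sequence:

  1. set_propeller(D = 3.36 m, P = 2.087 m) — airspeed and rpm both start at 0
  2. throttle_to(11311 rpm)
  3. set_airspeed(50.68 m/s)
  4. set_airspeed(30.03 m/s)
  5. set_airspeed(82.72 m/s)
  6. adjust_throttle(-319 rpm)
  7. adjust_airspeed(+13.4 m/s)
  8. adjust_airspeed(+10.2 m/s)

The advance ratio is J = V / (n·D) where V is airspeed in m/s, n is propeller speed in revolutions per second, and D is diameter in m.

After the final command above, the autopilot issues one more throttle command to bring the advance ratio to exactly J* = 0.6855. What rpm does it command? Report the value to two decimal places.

rpm = 2769.62

set_propeller: D = 3.36 m, P = 2.087 m (p = P/D = 0.621131); state ← (V=0, rpm=0)
throttle_to(11311): rpm ← 11311
set_airspeed(50.68): V ← 50.68 m/s
set_airspeed(30.03): V ← 30.03 m/s
set_airspeed(82.72): V ← 82.72 m/s
adjust_throttle(-319): rpm ← 11311 -319 = 10992
adjust_airspeed(+13.4): V ← 82.72 +13.4 = 96.12 m/s
adjust_airspeed(+10.2): V ← 96.12 +10.2 = 106.32 m/s
final state: V = 106.32 m/s, rpm = 10992 → n = rpm/60 = 183.200000 rev/s
target J* = 0.6855; solve J* = V/(n·D) for n: n = V/(J*·D) = 106.32/(0.6855 × 3.36) = 46.160258 rev/s
rpm = 60·n = 2769.615505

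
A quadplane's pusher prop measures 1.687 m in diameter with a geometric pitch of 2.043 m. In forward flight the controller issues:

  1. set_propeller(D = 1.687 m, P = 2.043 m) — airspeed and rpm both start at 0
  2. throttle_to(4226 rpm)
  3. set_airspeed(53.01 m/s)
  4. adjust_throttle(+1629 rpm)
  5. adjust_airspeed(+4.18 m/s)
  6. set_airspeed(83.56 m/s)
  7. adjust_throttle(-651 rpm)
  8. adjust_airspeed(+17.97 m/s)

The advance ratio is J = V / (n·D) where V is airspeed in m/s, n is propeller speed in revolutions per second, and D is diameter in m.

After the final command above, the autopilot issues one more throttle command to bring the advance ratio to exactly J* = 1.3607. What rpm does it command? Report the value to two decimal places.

set_propeller: D = 1.687 m, P = 2.043 m (p = P/D = 1.211025); state ← (V=0, rpm=0)
throttle_to(4226): rpm ← 4226
set_airspeed(53.01): V ← 53.01 m/s
adjust_throttle(+1629): rpm ← 4226 +1629 = 5855
adjust_airspeed(+4.18): V ← 53.01 +4.18 = 57.19 m/s
set_airspeed(83.56): V ← 83.56 m/s
adjust_throttle(-651): rpm ← 5855 -651 = 5204
adjust_airspeed(+17.97): V ← 83.56 +17.97 = 101.53 m/s
final state: V = 101.53 m/s, rpm = 5204 → n = rpm/60 = 86.733333 rev/s
target J* = 1.3607; solve J* = V/(n·D) for n: n = V/(J*·D) = 101.53/(1.3607 × 1.687) = 44.229998 rev/s
rpm = 60·n = 2653.799874

rpm = 2653.80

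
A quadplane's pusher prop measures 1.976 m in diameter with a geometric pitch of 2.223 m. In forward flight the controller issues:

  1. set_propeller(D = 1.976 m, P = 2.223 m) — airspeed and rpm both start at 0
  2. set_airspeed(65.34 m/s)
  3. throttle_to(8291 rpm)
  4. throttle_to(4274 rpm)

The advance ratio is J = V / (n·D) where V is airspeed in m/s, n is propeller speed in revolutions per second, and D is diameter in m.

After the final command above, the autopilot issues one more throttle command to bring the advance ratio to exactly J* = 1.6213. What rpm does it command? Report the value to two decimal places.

set_propeller: D = 1.976 m, P = 2.223 m (p = P/D = 1.125000); state ← (V=0, rpm=0)
set_airspeed(65.34): V ← 65.34 m/s
throttle_to(8291): rpm ← 8291
throttle_to(4274): rpm ← 4274
final state: V = 65.34 m/s, rpm = 4274 → n = rpm/60 = 71.233333 rev/s
target J* = 1.6213; solve J* = V/(n·D) for n: n = V/(J*·D) = 65.34/(1.6213 × 1.976) = 20.395239 rev/s
rpm = 60·n = 1223.714363

rpm = 1223.71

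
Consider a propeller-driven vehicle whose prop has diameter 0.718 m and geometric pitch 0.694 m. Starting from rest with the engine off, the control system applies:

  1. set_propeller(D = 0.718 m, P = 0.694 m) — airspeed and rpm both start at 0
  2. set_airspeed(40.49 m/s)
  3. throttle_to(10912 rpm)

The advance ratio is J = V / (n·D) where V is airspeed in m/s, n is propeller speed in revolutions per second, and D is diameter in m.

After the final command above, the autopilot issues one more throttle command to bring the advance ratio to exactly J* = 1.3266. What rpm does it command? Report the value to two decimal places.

rpm = 2550.55

set_propeller: D = 0.718 m, P = 0.694 m (p = P/D = 0.966574); state ← (V=0, rpm=0)
set_airspeed(40.49): V ← 40.49 m/s
throttle_to(10912): rpm ← 10912
final state: V = 40.49 m/s, rpm = 10912 → n = rpm/60 = 181.866667 rev/s
target J* = 1.3266; solve J* = V/(n·D) for n: n = V/(J*·D) = 40.49/(1.3266 × 0.718) = 42.509240 rev/s
rpm = 60·n = 2550.554394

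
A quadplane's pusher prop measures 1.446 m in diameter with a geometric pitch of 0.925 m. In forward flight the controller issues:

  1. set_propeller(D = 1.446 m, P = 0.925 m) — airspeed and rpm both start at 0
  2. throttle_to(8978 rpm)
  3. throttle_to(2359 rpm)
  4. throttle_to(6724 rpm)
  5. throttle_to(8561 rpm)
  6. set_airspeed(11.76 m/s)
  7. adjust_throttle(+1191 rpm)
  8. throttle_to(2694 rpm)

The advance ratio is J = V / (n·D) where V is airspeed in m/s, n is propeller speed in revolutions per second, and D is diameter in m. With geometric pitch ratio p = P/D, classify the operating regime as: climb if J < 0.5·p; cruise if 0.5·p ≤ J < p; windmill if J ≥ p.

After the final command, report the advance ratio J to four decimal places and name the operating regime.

set_propeller: D = 1.446 m, P = 0.925 m (p = P/D = 0.639696); state ← (V=0, rpm=0)
throttle_to(8978): rpm ← 8978
throttle_to(2359): rpm ← 2359
throttle_to(6724): rpm ← 6724
throttle_to(8561): rpm ← 8561
set_airspeed(11.76): V ← 11.76 m/s
adjust_throttle(+1191): rpm ← 8561 +1191 = 9752
throttle_to(2694): rpm ← 2694
final state: V = 11.76 m/s, rpm = 2694 → n = rpm/60 = 44.900000 rev/s
J = V / (n·D) = 11.76 / (44.900000 × 1.446) = 0.181131
regime bands: climb J<0.3198 | cruise [0.3198, 0.6397) | windmill J≥0.6397
J = 0.1811 → climb

J = 0.1811, regime = climb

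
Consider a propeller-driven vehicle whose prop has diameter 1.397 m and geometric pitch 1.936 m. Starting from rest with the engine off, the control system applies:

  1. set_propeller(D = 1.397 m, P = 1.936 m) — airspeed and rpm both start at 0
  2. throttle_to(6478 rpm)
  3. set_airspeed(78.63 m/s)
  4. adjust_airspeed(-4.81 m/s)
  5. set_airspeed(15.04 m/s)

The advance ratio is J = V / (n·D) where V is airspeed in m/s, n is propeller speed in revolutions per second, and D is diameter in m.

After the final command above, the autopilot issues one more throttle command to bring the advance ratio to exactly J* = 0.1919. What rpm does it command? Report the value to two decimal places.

set_propeller: D = 1.397 m, P = 1.936 m (p = P/D = 1.385827); state ← (V=0, rpm=0)
throttle_to(6478): rpm ← 6478
set_airspeed(78.63): V ← 78.63 m/s
adjust_airspeed(-4.81): V ← 78.63 -4.81 = 73.82 m/s
set_airspeed(15.04): V ← 15.04 m/s
final state: V = 15.04 m/s, rpm = 6478 → n = rpm/60 = 107.966667 rev/s
target J* = 0.1919; solve J* = V/(n·D) for n: n = V/(J*·D) = 15.04/(0.1919 × 1.397) = 56.101756 rev/s
rpm = 60·n = 3366.105363

rpm = 3366.11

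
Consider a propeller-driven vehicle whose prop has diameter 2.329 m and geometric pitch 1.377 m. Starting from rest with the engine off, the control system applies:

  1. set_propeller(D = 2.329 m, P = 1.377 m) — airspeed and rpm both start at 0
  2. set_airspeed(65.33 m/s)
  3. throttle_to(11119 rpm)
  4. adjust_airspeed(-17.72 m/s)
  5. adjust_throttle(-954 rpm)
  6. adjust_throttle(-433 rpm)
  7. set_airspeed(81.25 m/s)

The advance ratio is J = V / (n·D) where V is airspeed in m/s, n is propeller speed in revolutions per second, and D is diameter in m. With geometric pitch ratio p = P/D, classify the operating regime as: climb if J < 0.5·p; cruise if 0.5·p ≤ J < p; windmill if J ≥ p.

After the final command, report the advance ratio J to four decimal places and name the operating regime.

set_propeller: D = 2.329 m, P = 1.377 m (p = P/D = 0.591241); state ← (V=0, rpm=0)
set_airspeed(65.33): V ← 65.33 m/s
throttle_to(11119): rpm ← 11119
adjust_airspeed(-17.72): V ← 65.33 -17.72 = 47.61 m/s
adjust_throttle(-954): rpm ← 11119 -954 = 10165
adjust_throttle(-433): rpm ← 10165 -433 = 9732
set_airspeed(81.25): V ← 81.25 m/s
final state: V = 81.25 m/s, rpm = 9732 → n = rpm/60 = 162.200000 rev/s
J = V / (n·D) = 81.25 / (162.200000 × 2.329) = 0.215081
regime bands: climb J<0.2956 | cruise [0.2956, 0.5912) | windmill J≥0.5912
J = 0.2151 → climb

J = 0.2151, regime = climb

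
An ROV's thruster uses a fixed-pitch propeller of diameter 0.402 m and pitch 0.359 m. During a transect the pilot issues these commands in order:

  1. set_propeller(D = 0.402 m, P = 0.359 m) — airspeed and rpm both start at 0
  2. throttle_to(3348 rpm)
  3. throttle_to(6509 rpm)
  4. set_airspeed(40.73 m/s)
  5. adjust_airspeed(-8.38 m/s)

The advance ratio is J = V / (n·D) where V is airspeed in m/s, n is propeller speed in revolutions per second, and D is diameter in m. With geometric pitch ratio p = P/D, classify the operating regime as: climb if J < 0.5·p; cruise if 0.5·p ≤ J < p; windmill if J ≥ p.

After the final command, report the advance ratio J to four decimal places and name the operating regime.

set_propeller: D = 0.402 m, P = 0.359 m (p = P/D = 0.893035); state ← (V=0, rpm=0)
throttle_to(3348): rpm ← 3348
throttle_to(6509): rpm ← 6509
set_airspeed(40.73): V ← 40.73 m/s
adjust_airspeed(-8.38): V ← 40.73 -8.38 = 32.35 m/s
final state: V = 32.35 m/s, rpm = 6509 → n = rpm/60 = 108.483333 rev/s
J = V / (n·D) = 32.35 / (108.483333 × 0.402) = 0.741797
regime bands: climb J<0.4465 | cruise [0.4465, 0.8930) | windmill J≥0.8930
J = 0.7418 → cruise

J = 0.7418, regime = cruise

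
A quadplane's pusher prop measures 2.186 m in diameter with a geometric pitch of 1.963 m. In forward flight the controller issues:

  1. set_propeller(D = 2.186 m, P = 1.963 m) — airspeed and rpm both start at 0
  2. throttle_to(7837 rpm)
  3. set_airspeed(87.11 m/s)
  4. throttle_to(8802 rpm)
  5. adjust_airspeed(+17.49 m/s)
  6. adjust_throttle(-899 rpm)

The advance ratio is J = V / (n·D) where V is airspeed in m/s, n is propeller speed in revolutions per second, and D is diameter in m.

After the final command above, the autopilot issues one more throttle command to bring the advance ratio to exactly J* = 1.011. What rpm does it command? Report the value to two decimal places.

set_propeller: D = 2.186 m, P = 1.963 m (p = P/D = 0.897987); state ← (V=0, rpm=0)
throttle_to(7837): rpm ← 7837
set_airspeed(87.11): V ← 87.11 m/s
throttle_to(8802): rpm ← 8802
adjust_airspeed(+17.49): V ← 87.11 +17.49 = 104.6 m/s
adjust_throttle(-899): rpm ← 8802 -899 = 7903
final state: V = 104.6 m/s, rpm = 7903 → n = rpm/60 = 131.716667 rev/s
target J* = 1.011; solve J* = V/(n·D) for n: n = V/(J*·D) = 104.6/(1.011 × 2.186) = 47.329332 rev/s
rpm = 60·n = 2839.759896

rpm = 2839.76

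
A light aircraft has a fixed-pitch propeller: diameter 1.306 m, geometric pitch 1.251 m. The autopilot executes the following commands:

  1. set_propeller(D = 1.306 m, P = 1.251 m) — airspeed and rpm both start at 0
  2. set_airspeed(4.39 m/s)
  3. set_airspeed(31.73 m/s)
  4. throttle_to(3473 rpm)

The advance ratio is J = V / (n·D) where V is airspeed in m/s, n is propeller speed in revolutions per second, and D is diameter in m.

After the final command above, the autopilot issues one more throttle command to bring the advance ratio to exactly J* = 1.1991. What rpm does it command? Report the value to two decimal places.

rpm = 1215.69

set_propeller: D = 1.306 m, P = 1.251 m (p = P/D = 0.957887); state ← (V=0, rpm=0)
set_airspeed(4.39): V ← 4.39 m/s
set_airspeed(31.73): V ← 31.73 m/s
throttle_to(3473): rpm ← 3473
final state: V = 31.73 m/s, rpm = 3473 → n = rpm/60 = 57.883333 rev/s
target J* = 1.1991; solve J* = V/(n·D) for n: n = V/(J*·D) = 31.73/(1.1991 × 1.306) = 20.261495 rev/s
rpm = 60·n = 1215.689715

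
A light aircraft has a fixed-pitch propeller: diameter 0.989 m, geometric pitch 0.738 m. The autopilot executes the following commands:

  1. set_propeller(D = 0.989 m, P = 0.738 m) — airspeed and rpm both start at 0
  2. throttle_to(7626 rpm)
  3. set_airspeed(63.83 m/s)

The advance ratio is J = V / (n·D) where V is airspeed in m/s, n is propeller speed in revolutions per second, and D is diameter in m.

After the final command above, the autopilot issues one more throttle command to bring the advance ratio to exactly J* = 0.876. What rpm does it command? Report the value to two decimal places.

rpm = 4420.54

set_propeller: D = 0.989 m, P = 0.738 m (p = P/D = 0.746208); state ← (V=0, rpm=0)
throttle_to(7626): rpm ← 7626
set_airspeed(63.83): V ← 63.83 m/s
final state: V = 63.83 m/s, rpm = 7626 → n = rpm/60 = 127.100000 rev/s
target J* = 0.876; solve J* = V/(n·D) for n: n = V/(J*·D) = 63.83/(0.876 × 0.989) = 73.675730 rev/s
rpm = 60·n = 4420.543790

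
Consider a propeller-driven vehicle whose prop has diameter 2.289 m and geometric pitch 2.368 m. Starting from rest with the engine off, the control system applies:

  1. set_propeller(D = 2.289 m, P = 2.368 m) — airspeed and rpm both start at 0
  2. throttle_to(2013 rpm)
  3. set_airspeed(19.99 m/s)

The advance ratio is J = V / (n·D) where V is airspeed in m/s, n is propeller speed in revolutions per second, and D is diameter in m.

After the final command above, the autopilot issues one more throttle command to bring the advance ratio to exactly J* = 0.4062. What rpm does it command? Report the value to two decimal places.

rpm = 1289.97

set_propeller: D = 2.289 m, P = 2.368 m (p = P/D = 1.034513); state ← (V=0, rpm=0)
throttle_to(2013): rpm ← 2013
set_airspeed(19.99): V ← 19.99 m/s
final state: V = 19.99 m/s, rpm = 2013 → n = rpm/60 = 33.550000 rev/s
target J* = 0.4062; solve J* = V/(n·D) for n: n = V/(J*·D) = 19.99/(0.4062 × 2.289) = 21.499437 rev/s
rpm = 60·n = 1289.966205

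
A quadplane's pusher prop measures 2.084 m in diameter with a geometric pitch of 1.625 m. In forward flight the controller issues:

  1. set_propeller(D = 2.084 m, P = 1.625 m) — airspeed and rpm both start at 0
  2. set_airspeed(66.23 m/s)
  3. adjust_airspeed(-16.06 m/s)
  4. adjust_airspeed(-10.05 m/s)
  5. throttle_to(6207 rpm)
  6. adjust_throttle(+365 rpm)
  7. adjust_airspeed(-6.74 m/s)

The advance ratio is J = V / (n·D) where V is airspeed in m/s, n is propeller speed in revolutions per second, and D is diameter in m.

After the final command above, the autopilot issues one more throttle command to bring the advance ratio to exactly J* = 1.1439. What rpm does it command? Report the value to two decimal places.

rpm = 840.14

set_propeller: D = 2.084 m, P = 1.625 m (p = P/D = 0.779750); state ← (V=0, rpm=0)
set_airspeed(66.23): V ← 66.23 m/s
adjust_airspeed(-16.06): V ← 66.23 -16.06 = 50.17 m/s
adjust_airspeed(-10.05): V ← 50.17 -10.05 = 40.12 m/s
throttle_to(6207): rpm ← 6207
adjust_throttle(+365): rpm ← 6207 +365 = 6572
adjust_airspeed(-6.74): V ← 40.12 -6.74 = 33.38 m/s
final state: V = 33.38 m/s, rpm = 6572 → n = rpm/60 = 109.533333 rev/s
target J* = 1.1439; solve J* = V/(n·D) for n: n = V/(J*·D) = 33.38/(1.1439 × 2.084) = 14.002338 rev/s
rpm = 60·n = 840.140282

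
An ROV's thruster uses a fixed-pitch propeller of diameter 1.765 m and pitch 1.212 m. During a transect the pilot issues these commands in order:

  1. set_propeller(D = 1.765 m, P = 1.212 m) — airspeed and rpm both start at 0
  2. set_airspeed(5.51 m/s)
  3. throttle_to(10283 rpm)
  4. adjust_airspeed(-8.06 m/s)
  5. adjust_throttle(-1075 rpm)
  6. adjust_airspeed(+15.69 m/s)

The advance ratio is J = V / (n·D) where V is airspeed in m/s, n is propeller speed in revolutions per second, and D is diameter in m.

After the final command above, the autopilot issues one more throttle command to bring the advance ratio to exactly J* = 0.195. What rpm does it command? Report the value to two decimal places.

rpm = 2290.70

set_propeller: D = 1.765 m, P = 1.212 m (p = P/D = 0.686686); state ← (V=0, rpm=0)
set_airspeed(5.51): V ← 5.51 m/s
throttle_to(10283): rpm ← 10283
adjust_airspeed(-8.06): V ← 5.51 -8.06 = -2.55 m/s
adjust_throttle(-1075): rpm ← 10283 -1075 = 9208
adjust_airspeed(+15.69): V ← -2.55 +15.69 = 13.14 m/s
final state: V = 13.14 m/s, rpm = 9208 → n = rpm/60 = 153.466667 rev/s
target J* = 0.195; solve J* = V/(n·D) for n: n = V/(J*·D) = 13.14/(0.195 × 1.765) = 38.178252 rev/s
rpm = 60·n = 2290.695141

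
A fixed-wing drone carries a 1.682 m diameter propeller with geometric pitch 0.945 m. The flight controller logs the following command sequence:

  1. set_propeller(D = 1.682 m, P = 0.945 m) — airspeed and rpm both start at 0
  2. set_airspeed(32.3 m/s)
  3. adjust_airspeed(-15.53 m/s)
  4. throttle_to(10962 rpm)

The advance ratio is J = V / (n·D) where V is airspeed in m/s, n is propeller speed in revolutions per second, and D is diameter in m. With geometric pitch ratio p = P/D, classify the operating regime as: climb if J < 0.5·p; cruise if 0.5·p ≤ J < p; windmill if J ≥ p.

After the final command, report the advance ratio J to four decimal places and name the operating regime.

set_propeller: D = 1.682 m, P = 0.945 m (p = P/D = 0.561831); state ← (V=0, rpm=0)
set_airspeed(32.3): V ← 32.3 m/s
adjust_airspeed(-15.53): V ← 32.3 -15.53 = 16.77 m/s
throttle_to(10962): rpm ← 10962
final state: V = 16.77 m/s, rpm = 10962 → n = rpm/60 = 182.700000 rev/s
J = V / (n·D) = 16.77 / (182.700000 × 1.682) = 0.054572
regime bands: climb J<0.2809 | cruise [0.2809, 0.5618) | windmill J≥0.5618
J = 0.0546 → climb

J = 0.0546, regime = climb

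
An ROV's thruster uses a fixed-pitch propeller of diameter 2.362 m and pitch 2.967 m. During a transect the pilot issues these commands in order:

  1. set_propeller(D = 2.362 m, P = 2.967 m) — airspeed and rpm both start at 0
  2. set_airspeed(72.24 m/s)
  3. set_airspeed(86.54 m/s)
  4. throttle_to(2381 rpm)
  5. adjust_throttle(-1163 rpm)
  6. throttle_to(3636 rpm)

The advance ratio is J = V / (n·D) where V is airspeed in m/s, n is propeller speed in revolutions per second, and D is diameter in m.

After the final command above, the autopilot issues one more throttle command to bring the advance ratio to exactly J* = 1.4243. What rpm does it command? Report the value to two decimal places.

rpm = 1543.43

set_propeller: D = 2.362 m, P = 2.967 m (p = P/D = 1.256139); state ← (V=0, rpm=0)
set_airspeed(72.24): V ← 72.24 m/s
set_airspeed(86.54): V ← 86.54 m/s
throttle_to(2381): rpm ← 2381
adjust_throttle(-1163): rpm ← 2381 -1163 = 1218
throttle_to(3636): rpm ← 3636
final state: V = 86.54 m/s, rpm = 3636 → n = rpm/60 = 60.600000 rev/s
target J* = 1.4243; solve J* = V/(n·D) for n: n = V/(J*·D) = 86.54/(1.4243 × 2.362) = 25.723824 rev/s
rpm = 60·n = 1543.429418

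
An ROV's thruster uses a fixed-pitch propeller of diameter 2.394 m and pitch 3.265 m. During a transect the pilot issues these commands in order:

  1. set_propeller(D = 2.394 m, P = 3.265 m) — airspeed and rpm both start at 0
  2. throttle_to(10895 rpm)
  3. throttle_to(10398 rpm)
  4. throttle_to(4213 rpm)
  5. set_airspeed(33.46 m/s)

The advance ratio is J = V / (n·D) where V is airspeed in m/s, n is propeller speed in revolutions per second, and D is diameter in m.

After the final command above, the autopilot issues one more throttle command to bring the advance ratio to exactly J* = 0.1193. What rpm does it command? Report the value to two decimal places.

set_propeller: D = 2.394 m, P = 3.265 m (p = P/D = 1.363826); state ← (V=0, rpm=0)
throttle_to(10895): rpm ← 10895
throttle_to(10398): rpm ← 10398
throttle_to(4213): rpm ← 4213
set_airspeed(33.46): V ← 33.46 m/s
final state: V = 33.46 m/s, rpm = 4213 → n = rpm/60 = 70.216667 rev/s
target J* = 0.1193; solve J* = V/(n·D) for n: n = V/(J*·D) = 33.46/(0.1193 × 2.394) = 117.155140 rev/s
rpm = 60·n = 7029.308393

rpm = 7029.31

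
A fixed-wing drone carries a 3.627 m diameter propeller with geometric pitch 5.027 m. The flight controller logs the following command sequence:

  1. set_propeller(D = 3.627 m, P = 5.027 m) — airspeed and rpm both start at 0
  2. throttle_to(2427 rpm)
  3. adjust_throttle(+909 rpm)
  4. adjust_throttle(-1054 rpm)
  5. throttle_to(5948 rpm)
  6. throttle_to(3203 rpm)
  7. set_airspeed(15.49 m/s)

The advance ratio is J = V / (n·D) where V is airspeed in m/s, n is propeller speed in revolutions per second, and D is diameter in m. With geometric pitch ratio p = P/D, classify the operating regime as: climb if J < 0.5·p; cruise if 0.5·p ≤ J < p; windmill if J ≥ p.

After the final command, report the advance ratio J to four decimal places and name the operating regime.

J = 0.0800, regime = climb

set_propeller: D = 3.627 m, P = 5.027 m (p = P/D = 1.385994); state ← (V=0, rpm=0)
throttle_to(2427): rpm ← 2427
adjust_throttle(+909): rpm ← 2427 +909 = 3336
adjust_throttle(-1054): rpm ← 3336 -1054 = 2282
throttle_to(5948): rpm ← 5948
throttle_to(3203): rpm ← 3203
set_airspeed(15.49): V ← 15.49 m/s
final state: V = 15.49 m/s, rpm = 3203 → n = rpm/60 = 53.383333 rev/s
J = V / (n·D) = 15.49 / (53.383333 × 3.627) = 0.080002
regime bands: climb J<0.6930 | cruise [0.6930, 1.3860) | windmill J≥1.3860
J = 0.0800 → climb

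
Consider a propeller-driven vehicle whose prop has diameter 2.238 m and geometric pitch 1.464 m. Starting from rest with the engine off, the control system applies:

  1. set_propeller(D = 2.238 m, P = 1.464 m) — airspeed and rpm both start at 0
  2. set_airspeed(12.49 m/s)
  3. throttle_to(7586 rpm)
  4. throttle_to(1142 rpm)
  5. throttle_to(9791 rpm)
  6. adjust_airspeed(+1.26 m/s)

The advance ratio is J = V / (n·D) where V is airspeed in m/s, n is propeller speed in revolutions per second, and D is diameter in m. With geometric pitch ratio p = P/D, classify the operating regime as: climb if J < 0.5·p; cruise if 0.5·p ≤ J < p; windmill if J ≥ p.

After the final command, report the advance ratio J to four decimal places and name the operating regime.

J = 0.0377, regime = climb

set_propeller: D = 2.238 m, P = 1.464 m (p = P/D = 0.654155); state ← (V=0, rpm=0)
set_airspeed(12.49): V ← 12.49 m/s
throttle_to(7586): rpm ← 7586
throttle_to(1142): rpm ← 1142
throttle_to(9791): rpm ← 9791
adjust_airspeed(+1.26): V ← 12.49 +1.26 = 13.75 m/s
final state: V = 13.75 m/s, rpm = 9791 → n = rpm/60 = 163.183333 rev/s
J = V / (n·D) = 13.75 / (163.183333 × 2.238) = 0.037650
regime bands: climb J<0.3271 | cruise [0.3271, 0.6542) | windmill J≥0.6542
J = 0.0377 → climb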